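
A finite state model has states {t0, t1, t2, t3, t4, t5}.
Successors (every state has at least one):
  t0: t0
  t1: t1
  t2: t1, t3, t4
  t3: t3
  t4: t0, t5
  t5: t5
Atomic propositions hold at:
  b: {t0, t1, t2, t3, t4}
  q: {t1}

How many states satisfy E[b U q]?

2

E[b U q]: least fixpoint, start Z0 = Sat(q) = {t1}, add states in Sat(b) with some successor in Z. Z1 = {t1, t2}; fixed.
Sat(E[b U q]) = {t1, t2}
|Sat(E[b U q])| = |{t1, t2}| = 2.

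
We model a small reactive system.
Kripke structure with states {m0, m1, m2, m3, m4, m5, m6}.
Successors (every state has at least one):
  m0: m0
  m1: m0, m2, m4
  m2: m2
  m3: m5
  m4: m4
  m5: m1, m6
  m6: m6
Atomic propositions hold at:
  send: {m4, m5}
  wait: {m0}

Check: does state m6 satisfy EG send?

EG send: greatest fixpoint, start Z0 = {m4, m5}, keep only states in Sat with some successor in Z. Z1 = {m4}; fixed.
Sat(EG send) = {m4}
m6 ∉ Sat(EG send) = {m4}, so the formula does not hold at m6.

No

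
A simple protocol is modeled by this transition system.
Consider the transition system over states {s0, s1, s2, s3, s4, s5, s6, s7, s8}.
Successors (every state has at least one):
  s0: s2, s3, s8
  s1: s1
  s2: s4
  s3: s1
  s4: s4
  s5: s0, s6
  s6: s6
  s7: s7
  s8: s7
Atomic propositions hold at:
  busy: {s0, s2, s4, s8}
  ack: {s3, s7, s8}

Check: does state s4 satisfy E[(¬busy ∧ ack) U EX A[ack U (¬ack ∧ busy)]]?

Sat(¬busy) = {s1, s3, s5, s6, s7}
Sat(¬busy ∧ ack) = {s3, s7}
Sat(¬ack) = {s0, s1, s2, s4, s5, s6}
Sat(¬ack ∧ busy) = {s0, s2, s4}
A[ack U (¬ack ∧ busy)]: least fixpoint, start Z0 = Sat((¬ack ∧ busy)) = {s0, s2, s4}, add states in Sat(ack) with every successor in Z. Already a fixed point.
Sat(A[ack U (¬ack ∧ busy)]) = {s0, s2, s4}
Sat(EX A[ack U (¬ack ∧ busy)]) = {s : some successor in {s0, s2, s4}} = {s0, s2, s4, s5}
E[(¬busy ∧ ack) U EX A[ack U (¬ack ∧ busy)]]: least fixpoint, start Z0 = Sat(EX A[ack U (¬ack ∧ busy)]) = {s0, s2, s4, s5}, add states in Sat(¬busy ∧ ack) with some successor in Z. Already a fixed point.
Sat(E[(¬busy ∧ ack) U EX A[ack U (¬ack ∧ busy)]]) = {s0, s2, s4, s5}
s4 ∈ Sat(E[(¬busy ∧ ack) U EX A[ack U (¬ack ∧ busy)]]) = {s0, s2, s4, s5}, so the formula holds at s4.

Yes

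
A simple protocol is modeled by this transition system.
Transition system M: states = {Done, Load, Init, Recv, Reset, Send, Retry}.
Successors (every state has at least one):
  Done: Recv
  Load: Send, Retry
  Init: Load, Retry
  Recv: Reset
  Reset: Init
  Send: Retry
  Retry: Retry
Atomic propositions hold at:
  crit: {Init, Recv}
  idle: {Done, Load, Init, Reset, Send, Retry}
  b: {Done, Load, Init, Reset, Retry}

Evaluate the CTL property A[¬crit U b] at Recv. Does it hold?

Sat(¬crit) = {Done, Load, Reset, Send, Retry}
A[¬crit U b]: least fixpoint, start Z0 = Sat(b) = {Done, Load, Init, Reset, Retry}, add states in Sat(¬crit) with every successor in Z. Z1 = {Done, Load, Init, Reset, Send, Retry}; fixed.
Sat(A[¬crit U b]) = {Done, Load, Init, Reset, Send, Retry}
Recv ∉ Sat(A[¬crit U b]) = {Done, Load, Init, Reset, Send, Retry}, so the formula does not hold at Recv.

No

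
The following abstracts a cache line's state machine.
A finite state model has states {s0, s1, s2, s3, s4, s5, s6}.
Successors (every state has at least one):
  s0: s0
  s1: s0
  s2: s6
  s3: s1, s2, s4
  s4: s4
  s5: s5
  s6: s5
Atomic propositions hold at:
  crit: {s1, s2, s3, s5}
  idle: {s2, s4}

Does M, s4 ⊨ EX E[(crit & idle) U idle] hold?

Sat(crit & idle) = {s2}
E[(crit & idle) U idle]: least fixpoint, start Z0 = Sat(idle) = {s2, s4}, add states in Sat(crit & idle) with some successor in Z. Already a fixed point.
Sat(E[(crit & idle) U idle]) = {s2, s4}
Sat(EX E[(crit & idle) U idle]) = {s : some successor in {s2, s4}} = {s3, s4}
s4 ∈ Sat(EX E[(crit & idle) U idle]) = {s3, s4}, so the formula holds at s4.

Yes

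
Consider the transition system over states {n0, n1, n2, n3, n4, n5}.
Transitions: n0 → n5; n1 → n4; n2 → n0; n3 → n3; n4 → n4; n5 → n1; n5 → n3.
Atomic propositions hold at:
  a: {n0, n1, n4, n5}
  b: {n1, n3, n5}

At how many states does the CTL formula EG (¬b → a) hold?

5

Sat(¬b) = {n0, n2, n4}
Sat(¬b → a) = {n0, n1, n3, n4, n5}
EG (¬b → a): greatest fixpoint, start Z0 = {n0, n1, n3, n4, n5}, keep only states in Sat with some successor in Z. Already a fixed point.
Sat(EG (¬b → a)) = {n0, n1, n3, n4, n5}
|Sat(EG (¬b → a))| = |{n0, n1, n3, n4, n5}| = 5.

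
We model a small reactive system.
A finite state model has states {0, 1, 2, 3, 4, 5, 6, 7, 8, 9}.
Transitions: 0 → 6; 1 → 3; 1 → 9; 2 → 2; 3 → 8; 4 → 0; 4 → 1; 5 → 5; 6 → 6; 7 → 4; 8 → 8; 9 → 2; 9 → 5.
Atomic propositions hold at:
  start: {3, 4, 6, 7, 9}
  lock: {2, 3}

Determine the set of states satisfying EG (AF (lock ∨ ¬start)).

{1, 2, 3, 4, 5, 7, 8, 9}

Sat(¬start) = {0, 1, 2, 5, 8}
Sat(lock ∨ ¬start) = {0, 1, 2, 3, 5, 8}
AF (lock ∨ ¬start): least fixpoint, start Z0 = {0, 1, 2, 3, 5, 8}, add states with every successor in Z. Z1 = {0, 1, 2, 3, 4, 5, 8, 9}; Z2 = {0, 1, 2, 3, 4, 5, 7, 8, 9}; fixed.
Sat(AF (lock ∨ ¬start)) = {0, 1, 2, 3, 4, 5, 7, 8, 9}
EG (AF (lock ∨ ¬start)): greatest fixpoint, start Z0 = {0, 1, 2, 3, 4, 5, 7, 8, 9}, keep only states in Sat with some successor in Z. Z1 = {1, 2, 3, 4, 5, 7, 8, 9}; fixed.
Sat(EG (AF (lock ∨ ¬start))) = {1, 2, 3, 4, 5, 7, 8, 9}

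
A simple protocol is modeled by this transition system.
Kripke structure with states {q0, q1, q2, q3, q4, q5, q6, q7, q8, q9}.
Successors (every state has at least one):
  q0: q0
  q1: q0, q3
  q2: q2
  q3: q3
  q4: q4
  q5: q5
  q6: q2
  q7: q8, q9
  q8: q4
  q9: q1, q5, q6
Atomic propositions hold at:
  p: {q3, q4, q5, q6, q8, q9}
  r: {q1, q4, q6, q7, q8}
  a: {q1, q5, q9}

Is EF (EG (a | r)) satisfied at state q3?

Sat(a | r) = {q1, q4, q5, q6, q7, q8, q9}
EG (a | r): greatest fixpoint, start Z0 = {q1, q4, q5, q6, q7, q8, q9}, keep only states in Sat with some successor in Z. Z1 = {q4, q5, q7, q8, q9}; fixed.
Sat(EG (a | r)) = {q4, q5, q7, q8, q9}
EF (EG (a | r)): least fixpoint, start Z0 = {q4, q5, q7, q8, q9}, add states with some successor in Z. Already a fixed point.
Sat(EF (EG (a | r))) = {q4, q5, q7, q8, q9}
q3 ∉ Sat(EF (EG (a | r))) = {q4, q5, q7, q8, q9}, so the formula does not hold at q3.

No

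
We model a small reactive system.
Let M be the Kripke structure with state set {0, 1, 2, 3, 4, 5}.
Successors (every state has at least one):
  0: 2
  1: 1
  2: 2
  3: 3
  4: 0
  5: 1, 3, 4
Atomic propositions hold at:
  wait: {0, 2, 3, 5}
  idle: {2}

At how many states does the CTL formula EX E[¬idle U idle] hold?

Sat(¬idle) = {0, 1, 3, 4, 5}
E[¬idle U idle]: least fixpoint, start Z0 = Sat(idle) = {2}, add states in Sat(¬idle) with some successor in Z. Z1 = {0, 2}; Z2 = {0, 2, 4}; Z3 = {0, 2, 4, 5}; fixed.
Sat(E[¬idle U idle]) = {0, 2, 4, 5}
Sat(EX E[¬idle U idle]) = {s : some successor in {0, 2, 4, 5}} = {0, 2, 4, 5}
|Sat(EX E[¬idle U idle])| = |{0, 2, 4, 5}| = 4.

4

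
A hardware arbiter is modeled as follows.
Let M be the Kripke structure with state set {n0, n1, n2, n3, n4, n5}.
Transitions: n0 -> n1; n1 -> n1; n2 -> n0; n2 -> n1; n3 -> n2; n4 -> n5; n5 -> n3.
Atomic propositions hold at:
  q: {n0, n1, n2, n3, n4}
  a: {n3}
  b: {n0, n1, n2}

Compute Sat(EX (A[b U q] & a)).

{n5}

A[b U q]: least fixpoint, start Z0 = Sat(q) = {n0, n1, n2, n3, n4}, add states in Sat(b) with every successor in Z. Already a fixed point.
Sat(A[b U q]) = {n0, n1, n2, n3, n4}
Sat(A[b U q] & a) = {n3}
Sat(EX (A[b U q] & a)) = {s : some successor in {n3}} = {n5}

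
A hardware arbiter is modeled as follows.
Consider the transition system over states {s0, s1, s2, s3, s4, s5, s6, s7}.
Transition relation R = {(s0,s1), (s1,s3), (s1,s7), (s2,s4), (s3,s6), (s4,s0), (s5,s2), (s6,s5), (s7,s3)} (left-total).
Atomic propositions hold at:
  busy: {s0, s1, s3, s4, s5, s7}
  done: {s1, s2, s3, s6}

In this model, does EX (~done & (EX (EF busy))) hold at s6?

Yes

Sat(~done) = {s0, s4, s5, s7}
EF busy: least fixpoint, start Z0 = {s0, s1, s3, s4, s5, s7}, add states with some successor in Z. Z1 = {s0, s1, s2, s3, s4, s5, s6, s7}; fixed.
Sat(EF busy) = {s0, s1, s2, s3, s4, s5, s6, s7}
Sat(EX (EF busy)) = {s : some successor in {s0, s1, s2, s3, s4, s5, s6, s7}} = {s0, s1, s2, s3, s4, s5, s6, s7}
Sat(~done & (EX (EF busy))) = {s0, s4, s5, s7}
Sat(EX (~done & (EX (EF busy)))) = {s : some successor in {s0, s4, s5, s7}} = {s1, s2, s4, s6}
s6 ∈ Sat(EX (~done & (EX (EF busy)))) = {s1, s2, s4, s6}, so the formula holds at s6.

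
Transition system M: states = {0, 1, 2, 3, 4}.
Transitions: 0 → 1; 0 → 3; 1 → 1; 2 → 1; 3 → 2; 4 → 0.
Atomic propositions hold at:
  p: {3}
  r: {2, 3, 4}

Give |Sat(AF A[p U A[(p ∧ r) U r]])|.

Sat(p ∧ r) = {3}
A[(p ∧ r) U r]: least fixpoint, start Z0 = Sat(r) = {2, 3, 4}, add states in Sat(p ∧ r) with every successor in Z. Already a fixed point.
Sat(A[(p ∧ r) U r]) = {2, 3, 4}
A[p U A[(p ∧ r) U r]]: least fixpoint, start Z0 = Sat(A[(p ∧ r) U r]) = {2, 3, 4}, add states in Sat(p) with every successor in Z. Already a fixed point.
Sat(A[p U A[(p ∧ r) U r]]) = {2, 3, 4}
AF A[p U A[(p ∧ r) U r]]: least fixpoint, start Z0 = {2, 3, 4}, add states with every successor in Z. Already a fixed point.
Sat(AF A[p U A[(p ∧ r) U r]]) = {2, 3, 4}
|Sat(AF A[p U A[(p ∧ r) U r]])| = |{2, 3, 4}| = 3.

3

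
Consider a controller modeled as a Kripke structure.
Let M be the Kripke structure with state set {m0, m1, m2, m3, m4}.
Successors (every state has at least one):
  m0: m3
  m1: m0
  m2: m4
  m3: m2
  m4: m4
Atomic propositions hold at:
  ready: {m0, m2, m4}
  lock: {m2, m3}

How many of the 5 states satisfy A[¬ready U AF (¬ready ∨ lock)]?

4

Sat(¬ready) = {m1, m3}
Sat(¬ready ∨ lock) = {m1, m2, m3}
AF (¬ready ∨ lock): least fixpoint, start Z0 = {m1, m2, m3}, add states with every successor in Z. Z1 = {m0, m1, m2, m3}; fixed.
Sat(AF (¬ready ∨ lock)) = {m0, m1, m2, m3}
A[¬ready U AF (¬ready ∨ lock)]: least fixpoint, start Z0 = Sat(AF (¬ready ∨ lock)) = {m0, m1, m2, m3}, add states in Sat(¬ready) with every successor in Z. Already a fixed point.
Sat(A[¬ready U AF (¬ready ∨ lock)]) = {m0, m1, m2, m3}
|Sat(A[¬ready U AF (¬ready ∨ lock)])| = |{m0, m1, m2, m3}| = 4.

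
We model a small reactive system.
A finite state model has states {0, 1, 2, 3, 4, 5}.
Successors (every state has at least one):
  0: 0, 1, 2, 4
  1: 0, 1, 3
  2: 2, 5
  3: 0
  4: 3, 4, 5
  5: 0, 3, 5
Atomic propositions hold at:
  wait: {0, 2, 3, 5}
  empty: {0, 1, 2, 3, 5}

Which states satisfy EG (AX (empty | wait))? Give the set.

Sat(empty | wait) = {0, 1, 2, 3, 5}
Sat(AX (empty | wait)) = {s : every successor in {0, 1, 2, 3, 5}} = {1, 2, 3, 5}
EG (AX (empty | wait)): greatest fixpoint, start Z0 = {1, 2, 3, 5}, keep only states in Sat with some successor in Z. Z1 = {1, 2, 5}; fixed.
Sat(EG (AX (empty | wait))) = {1, 2, 5}

{1, 2, 5}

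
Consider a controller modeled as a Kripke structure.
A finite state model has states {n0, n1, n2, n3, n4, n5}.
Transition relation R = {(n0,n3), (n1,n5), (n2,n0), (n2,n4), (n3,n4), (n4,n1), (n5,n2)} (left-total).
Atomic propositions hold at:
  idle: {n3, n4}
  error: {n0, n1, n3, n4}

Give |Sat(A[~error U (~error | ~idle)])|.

Sat(~error) = {n2, n5}
Sat(~idle) = {n0, n1, n2, n5}
Sat(~error | ~idle) = {n0, n1, n2, n5}
A[~error U (~error | ~idle)]: least fixpoint, start Z0 = Sat((~error | ~idle)) = {n0, n1, n2, n5}, add states in Sat(~error) with every successor in Z. Already a fixed point.
Sat(A[~error U (~error | ~idle)]) = {n0, n1, n2, n5}
|Sat(A[~error U (~error | ~idle)])| = |{n0, n1, n2, n5}| = 4.

4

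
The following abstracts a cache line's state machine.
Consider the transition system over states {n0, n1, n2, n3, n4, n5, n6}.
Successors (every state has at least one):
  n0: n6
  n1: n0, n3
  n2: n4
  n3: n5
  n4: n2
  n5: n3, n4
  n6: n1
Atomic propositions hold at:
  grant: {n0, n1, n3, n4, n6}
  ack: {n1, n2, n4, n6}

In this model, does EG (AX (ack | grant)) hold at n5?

Sat(ack | grant) = {n0, n1, n2, n3, n4, n6}
Sat(AX (ack | grant)) = {s : every successor in {n0, n1, n2, n3, n4, n6}} = {n0, n1, n2, n4, n5, n6}
EG (AX (ack | grant)): greatest fixpoint, start Z0 = {n0, n1, n2, n4, n5, n6}, keep only states in Sat with some successor in Z. Already a fixed point.
Sat(EG (AX (ack | grant))) = {n0, n1, n2, n4, n5, n6}
n5 ∈ Sat(EG (AX (ack | grant))) = {n0, n1, n2, n4, n5, n6}, so the formula holds at n5.

Yes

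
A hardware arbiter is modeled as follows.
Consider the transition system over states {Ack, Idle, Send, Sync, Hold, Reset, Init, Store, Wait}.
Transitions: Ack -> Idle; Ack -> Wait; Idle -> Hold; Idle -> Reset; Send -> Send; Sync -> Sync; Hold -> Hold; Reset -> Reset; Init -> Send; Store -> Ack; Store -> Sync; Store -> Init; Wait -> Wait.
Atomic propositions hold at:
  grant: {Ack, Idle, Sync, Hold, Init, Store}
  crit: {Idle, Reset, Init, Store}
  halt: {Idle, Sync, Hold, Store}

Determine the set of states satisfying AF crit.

AF crit: least fixpoint, start Z0 = {Idle, Reset, Init, Store}, add states with every successor in Z. Already a fixed point.
Sat(AF crit) = {Idle, Reset, Init, Store}

{Idle, Reset, Init, Store}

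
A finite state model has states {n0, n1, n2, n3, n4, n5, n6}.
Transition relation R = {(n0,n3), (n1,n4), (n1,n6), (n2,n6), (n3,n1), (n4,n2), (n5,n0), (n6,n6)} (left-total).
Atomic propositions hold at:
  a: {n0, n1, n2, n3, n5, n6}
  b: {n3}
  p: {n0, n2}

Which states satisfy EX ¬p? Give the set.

Sat(¬p) = {n1, n3, n4, n5, n6}
Sat(EX ¬p) = {s : some successor in {n1, n3, n4, n5, n6}} = {n0, n1, n2, n3, n6}

{n0, n1, n2, n3, n6}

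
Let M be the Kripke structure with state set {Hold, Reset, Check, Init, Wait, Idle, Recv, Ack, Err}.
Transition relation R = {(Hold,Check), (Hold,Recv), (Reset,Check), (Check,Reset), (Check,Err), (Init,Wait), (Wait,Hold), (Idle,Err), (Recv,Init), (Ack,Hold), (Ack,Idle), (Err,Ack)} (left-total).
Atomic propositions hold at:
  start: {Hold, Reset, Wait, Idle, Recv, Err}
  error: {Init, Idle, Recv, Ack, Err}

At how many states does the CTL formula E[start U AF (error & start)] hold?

5

Sat(error & start) = {Idle, Recv, Err}
AF (error & start): least fixpoint, start Z0 = {Idle, Recv, Err}, add states with every successor in Z. Already a fixed point.
Sat(AF (error & start)) = {Idle, Recv, Err}
E[start U AF (error & start)]: least fixpoint, start Z0 = Sat(AF (error & start)) = {Idle, Recv, Err}, add states in Sat(start) with some successor in Z. Z1 = {Hold, Idle, Recv, Err}; Z2 = {Hold, Wait, Idle, Recv, Err}; fixed.
Sat(E[start U AF (error & start)]) = {Hold, Wait, Idle, Recv, Err}
|Sat(E[start U AF (error & start)])| = |{Hold, Wait, Idle, Recv, Err}| = 5.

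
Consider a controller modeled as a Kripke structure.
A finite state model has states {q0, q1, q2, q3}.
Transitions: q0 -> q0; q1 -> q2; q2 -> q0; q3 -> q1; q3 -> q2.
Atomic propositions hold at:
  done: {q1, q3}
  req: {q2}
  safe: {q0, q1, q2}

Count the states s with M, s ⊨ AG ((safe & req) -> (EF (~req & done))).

Sat(safe & req) = {q2}
Sat(~req) = {q0, q1, q3}
Sat(~req & done) = {q1, q3}
EF (~req & done): least fixpoint, start Z0 = {q1, q3}, add states with some successor in Z. Already a fixed point.
Sat(EF (~req & done)) = {q1, q3}
Sat((safe & req) -> (EF (~req & done))) = {q0, q1, q3}
AG ((safe & req) -> (EF (~req & done))): greatest fixpoint, start Z0 = {q0, q1, q3}, keep only states in Sat with every successor in Z. Z1 = {q0}; fixed.
Sat(AG ((safe & req) -> (EF (~req & done)))) = {q0}
|Sat(AG ((safe & req) -> (EF (~req & done))))| = |{q0}| = 1.

1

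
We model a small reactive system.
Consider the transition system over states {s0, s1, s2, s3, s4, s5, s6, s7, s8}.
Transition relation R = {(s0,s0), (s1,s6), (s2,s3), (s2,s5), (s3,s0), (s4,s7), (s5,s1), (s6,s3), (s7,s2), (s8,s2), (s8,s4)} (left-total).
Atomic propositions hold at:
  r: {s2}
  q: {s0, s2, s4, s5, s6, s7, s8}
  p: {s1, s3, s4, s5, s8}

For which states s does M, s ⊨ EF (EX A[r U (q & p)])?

Sat(q & p) = {s4, s5, s8}
A[r U (q & p)]: least fixpoint, start Z0 = Sat((q & p)) = {s4, s5, s8}, add states in Sat(r) with every successor in Z. Already a fixed point.
Sat(A[r U (q & p)]) = {s4, s5, s8}
Sat(EX A[r U (q & p)]) = {s : some successor in {s4, s5, s8}} = {s2, s8}
EF (EX A[r U (q & p)]): least fixpoint, start Z0 = {s2, s8}, add states with some successor in Z. Z1 = {s2, s7, s8}; Z2 = {s2, s4, s7, s8}; fixed.
Sat(EF (EX A[r U (q & p)])) = {s2, s4, s7, s8}

{s2, s4, s7, s8}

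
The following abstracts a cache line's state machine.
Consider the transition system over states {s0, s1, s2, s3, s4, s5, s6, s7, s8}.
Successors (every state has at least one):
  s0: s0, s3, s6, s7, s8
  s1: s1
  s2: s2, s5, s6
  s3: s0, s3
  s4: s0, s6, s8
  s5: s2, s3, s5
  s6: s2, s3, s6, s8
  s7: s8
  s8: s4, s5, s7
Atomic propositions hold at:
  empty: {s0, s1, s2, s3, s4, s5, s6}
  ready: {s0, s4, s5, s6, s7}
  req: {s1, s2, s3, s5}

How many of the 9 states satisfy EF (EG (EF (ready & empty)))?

8

Sat(ready & empty) = {s0, s4, s5, s6}
EF (ready & empty): least fixpoint, start Z0 = {s0, s4, s5, s6}, add states with some successor in Z. Z1 = {s0, s2, s3, s4, s5, s6, s8}; Z2 = {s0, s2, s3, s4, s5, s6, s7, s8}; fixed.
Sat(EF (ready & empty)) = {s0, s2, s3, s4, s5, s6, s7, s8}
EG (EF (ready & empty)): greatest fixpoint, start Z0 = {s0, s2, s3, s4, s5, s6, s7, s8}, keep only states in Sat with some successor in Z. Already a fixed point.
Sat(EG (EF (ready & empty))) = {s0, s2, s3, s4, s5, s6, s7, s8}
EF (EG (EF (ready & empty))): least fixpoint, start Z0 = {s0, s2, s3, s4, s5, s6, s7, s8}, add states with some successor in Z. Already a fixed point.
Sat(EF (EG (EF (ready & empty)))) = {s0, s2, s3, s4, s5, s6, s7, s8}
|Sat(EF (EG (EF (ready & empty))))| = |{s0, s2, s3, s4, s5, s6, s7, s8}| = 8.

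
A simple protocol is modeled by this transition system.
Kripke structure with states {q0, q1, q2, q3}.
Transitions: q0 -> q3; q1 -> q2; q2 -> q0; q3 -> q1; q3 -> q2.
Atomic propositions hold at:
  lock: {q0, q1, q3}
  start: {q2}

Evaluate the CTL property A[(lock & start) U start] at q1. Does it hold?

No

Sat(lock & start) = ∅
A[(lock & start) U start]: least fixpoint, start Z0 = Sat(start) = {q2}, add states in Sat(lock & start) with every successor in Z. Already a fixed point.
Sat(A[(lock & start) U start]) = {q2}
q1 ∉ Sat(A[(lock & start) U start]) = {q2}, so the formula does not hold at q1.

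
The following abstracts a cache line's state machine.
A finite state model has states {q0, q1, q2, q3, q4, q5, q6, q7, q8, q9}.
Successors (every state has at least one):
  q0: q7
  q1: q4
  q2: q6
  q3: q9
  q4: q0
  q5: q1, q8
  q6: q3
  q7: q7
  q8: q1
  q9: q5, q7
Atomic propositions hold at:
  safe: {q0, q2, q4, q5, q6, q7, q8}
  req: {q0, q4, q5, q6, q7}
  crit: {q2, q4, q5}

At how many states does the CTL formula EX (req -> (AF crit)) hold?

AF crit: least fixpoint, start Z0 = {q2, q4, q5}, add states with every successor in Z. Z1 = {q1, q2, q4, q5}; Z2 = {q1, q2, q4, q5, q8}; fixed.
Sat(AF crit) = {q1, q2, q4, q5, q8}
Sat(req -> (AF crit)) = {q1, q2, q3, q4, q5, q8, q9}
Sat(EX (req -> (AF crit))) = {s : some successor in {q1, q2, q3, q4, q5, q8, q9}} = {q1, q3, q5, q6, q8, q9}
|Sat(EX (req -> (AF crit)))| = |{q1, q3, q5, q6, q8, q9}| = 6.

6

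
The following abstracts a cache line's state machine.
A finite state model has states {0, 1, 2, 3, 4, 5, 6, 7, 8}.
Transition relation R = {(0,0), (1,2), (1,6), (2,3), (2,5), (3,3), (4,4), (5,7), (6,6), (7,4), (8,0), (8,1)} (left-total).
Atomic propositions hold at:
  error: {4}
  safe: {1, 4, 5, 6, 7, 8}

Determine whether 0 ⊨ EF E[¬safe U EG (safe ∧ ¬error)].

No

Sat(¬safe) = {0, 2, 3}
Sat(¬error) = {0, 1, 2, 3, 5, 6, 7, 8}
Sat(safe ∧ ¬error) = {1, 5, 6, 7, 8}
EG (safe ∧ ¬error): greatest fixpoint, start Z0 = {1, 5, 6, 7, 8}, keep only states in Sat with some successor in Z. Z1 = {1, 5, 6, 8}; Z2 = {1, 6, 8}; fixed.
Sat(EG (safe ∧ ¬error)) = {1, 6, 8}
E[¬safe U EG (safe ∧ ¬error)]: least fixpoint, start Z0 = Sat(EG (safe ∧ ¬error)) = {1, 6, 8}, add states in Sat(¬safe) with some successor in Z. Already a fixed point.
Sat(E[¬safe U EG (safe ∧ ¬error)]) = {1, 6, 8}
EF E[¬safe U EG (safe ∧ ¬error)]: least fixpoint, start Z0 = {1, 6, 8}, add states with some successor in Z. Already a fixed point.
Sat(EF E[¬safe U EG (safe ∧ ¬error)]) = {1, 6, 8}
0 ∉ Sat(EF E[¬safe U EG (safe ∧ ¬error)]) = {1, 6, 8}, so the formula does not hold at 0.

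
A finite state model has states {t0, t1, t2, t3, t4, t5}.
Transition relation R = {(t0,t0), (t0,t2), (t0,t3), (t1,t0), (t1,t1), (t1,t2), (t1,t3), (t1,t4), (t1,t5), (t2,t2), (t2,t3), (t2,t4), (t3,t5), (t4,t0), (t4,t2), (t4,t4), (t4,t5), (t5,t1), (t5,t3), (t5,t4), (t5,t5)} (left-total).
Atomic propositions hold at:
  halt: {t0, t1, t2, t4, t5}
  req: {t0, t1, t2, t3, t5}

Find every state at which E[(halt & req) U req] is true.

{t0, t1, t2, t3, t5}

Sat(halt & req) = {t0, t1, t2, t5}
E[(halt & req) U req]: least fixpoint, start Z0 = Sat(req) = {t0, t1, t2, t3, t5}, add states in Sat(halt & req) with some successor in Z. Already a fixed point.
Sat(E[(halt & req) U req]) = {t0, t1, t2, t3, t5}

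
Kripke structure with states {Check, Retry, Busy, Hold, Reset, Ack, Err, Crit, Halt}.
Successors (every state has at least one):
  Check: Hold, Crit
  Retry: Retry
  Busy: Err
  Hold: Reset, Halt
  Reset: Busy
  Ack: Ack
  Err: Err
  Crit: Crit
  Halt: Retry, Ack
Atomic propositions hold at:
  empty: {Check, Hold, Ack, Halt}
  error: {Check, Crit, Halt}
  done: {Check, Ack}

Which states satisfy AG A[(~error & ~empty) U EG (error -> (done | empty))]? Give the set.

{Retry, Busy, Hold, Reset, Ack, Err, Halt}

Sat(~error) = {Retry, Busy, Hold, Reset, Ack, Err}
Sat(~empty) = {Retry, Busy, Reset, Err, Crit}
Sat(~error & ~empty) = {Retry, Busy, Reset, Err}
Sat(done | empty) = {Check, Hold, Ack, Halt}
Sat(error -> (done | empty)) = {Check, Retry, Busy, Hold, Reset, Ack, Err, Halt}
EG (error -> (done | empty)): greatest fixpoint, start Z0 = {Check, Retry, Busy, Hold, Reset, Ack, Err, Halt}, keep only states in Sat with some successor in Z. Already a fixed point.
Sat(EG (error -> (done | empty))) = {Check, Retry, Busy, Hold, Reset, Ack, Err, Halt}
A[(~error & ~empty) U EG (error -> (done | empty))]: least fixpoint, start Z0 = Sat(EG (error -> (done | empty))) = {Check, Retry, Busy, Hold, Reset, Ack, Err, Halt}, add states in Sat(~error & ~empty) with every successor in Z. Already a fixed point.
Sat(A[(~error & ~empty) U EG (error -> (done | empty))]) = {Check, Retry, Busy, Hold, Reset, Ack, Err, Halt}
AG A[(~error & ~empty) U EG (error -> (done | empty))]: greatest fixpoint, start Z0 = {Check, Retry, Busy, Hold, Reset, Ack, Err, Halt}, keep only states in Sat with every successor in Z. Z1 = {Retry, Busy, Hold, Reset, Ack, Err, Halt}; fixed.
Sat(AG A[(~error & ~empty) U EG (error -> (done | empty))]) = {Retry, Busy, Hold, Reset, Ack, Err, Halt}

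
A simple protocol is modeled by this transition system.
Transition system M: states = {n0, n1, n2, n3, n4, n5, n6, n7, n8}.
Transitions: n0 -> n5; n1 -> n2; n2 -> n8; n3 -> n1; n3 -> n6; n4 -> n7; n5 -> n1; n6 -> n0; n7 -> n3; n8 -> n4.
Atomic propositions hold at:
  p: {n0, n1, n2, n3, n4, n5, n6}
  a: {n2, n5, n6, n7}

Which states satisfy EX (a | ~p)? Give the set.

Sat(~p) = {n7, n8}
Sat(a | ~p) = {n2, n5, n6, n7, n8}
Sat(EX (a | ~p)) = {s : some successor in {n2, n5, n6, n7, n8}} = {n0, n1, n2, n3, n4}

{n0, n1, n2, n3, n4}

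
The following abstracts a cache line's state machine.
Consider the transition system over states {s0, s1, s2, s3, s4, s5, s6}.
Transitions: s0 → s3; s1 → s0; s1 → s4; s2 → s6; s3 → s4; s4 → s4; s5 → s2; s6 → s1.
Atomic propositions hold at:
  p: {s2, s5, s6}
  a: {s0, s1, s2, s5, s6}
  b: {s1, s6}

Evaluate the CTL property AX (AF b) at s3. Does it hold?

No

AF b: least fixpoint, start Z0 = {s1, s6}, add states with every successor in Z. Z1 = {s1, s2, s6}; Z2 = {s1, s2, s5, s6}; fixed.
Sat(AF b) = {s1, s2, s5, s6}
Sat(AX (AF b)) = {s : every successor in {s1, s2, s5, s6}} = {s2, s5, s6}
s3 ∉ Sat(AX (AF b)) = {s2, s5, s6}, so the formula does not hold at s3.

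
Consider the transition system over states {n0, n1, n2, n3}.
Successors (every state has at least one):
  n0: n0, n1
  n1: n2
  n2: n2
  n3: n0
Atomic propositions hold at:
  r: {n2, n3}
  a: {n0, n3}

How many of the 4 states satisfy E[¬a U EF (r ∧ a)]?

1

Sat(¬a) = {n1, n2}
Sat(r ∧ a) = {n3}
EF (r ∧ a): least fixpoint, start Z0 = {n3}, add states with some successor in Z. Already a fixed point.
Sat(EF (r ∧ a)) = {n3}
E[¬a U EF (r ∧ a)]: least fixpoint, start Z0 = Sat(EF (r ∧ a)) = {n3}, add states in Sat(¬a) with some successor in Z. Already a fixed point.
Sat(E[¬a U EF (r ∧ a)]) = {n3}
|Sat(E[¬a U EF (r ∧ a)])| = |{n3}| = 1.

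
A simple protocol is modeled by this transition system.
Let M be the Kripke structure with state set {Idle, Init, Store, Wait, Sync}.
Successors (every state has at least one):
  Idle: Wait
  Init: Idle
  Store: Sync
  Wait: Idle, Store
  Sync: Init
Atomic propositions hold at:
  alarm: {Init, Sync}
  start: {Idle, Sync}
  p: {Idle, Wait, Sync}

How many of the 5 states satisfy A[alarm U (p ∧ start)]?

3

Sat(p ∧ start) = {Idle, Sync}
A[alarm U (p ∧ start)]: least fixpoint, start Z0 = Sat((p ∧ start)) = {Idle, Sync}, add states in Sat(alarm) with every successor in Z. Z1 = {Idle, Init, Sync}; fixed.
Sat(A[alarm U (p ∧ start)]) = {Idle, Init, Sync}
|Sat(A[alarm U (p ∧ start)])| = |{Idle, Init, Sync}| = 3.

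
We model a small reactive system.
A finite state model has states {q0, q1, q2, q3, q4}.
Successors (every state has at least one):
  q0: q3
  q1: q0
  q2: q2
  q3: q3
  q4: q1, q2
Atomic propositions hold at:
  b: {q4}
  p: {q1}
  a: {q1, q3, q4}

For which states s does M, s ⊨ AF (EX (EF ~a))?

{q1, q2, q4}

Sat(~a) = {q0, q2}
EF ~a: least fixpoint, start Z0 = {q0, q2}, add states with some successor in Z. Z1 = {q0, q1, q2, q4}; fixed.
Sat(EF ~a) = {q0, q1, q2, q4}
Sat(EX (EF ~a)) = {s : some successor in {q0, q1, q2, q4}} = {q1, q2, q4}
AF (EX (EF ~a)): least fixpoint, start Z0 = {q1, q2, q4}, add states with every successor in Z. Already a fixed point.
Sat(AF (EX (EF ~a))) = {q1, q2, q4}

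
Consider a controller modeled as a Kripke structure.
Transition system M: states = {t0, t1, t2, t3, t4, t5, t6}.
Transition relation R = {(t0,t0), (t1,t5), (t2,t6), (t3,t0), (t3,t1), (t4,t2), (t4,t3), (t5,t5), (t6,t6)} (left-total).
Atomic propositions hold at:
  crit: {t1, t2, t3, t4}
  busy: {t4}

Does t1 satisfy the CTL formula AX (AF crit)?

AF crit: least fixpoint, start Z0 = {t1, t2, t3, t4}, add states with every successor in Z. Already a fixed point.
Sat(AF crit) = {t1, t2, t3, t4}
Sat(AX (AF crit)) = {s : every successor in {t1, t2, t3, t4}} = {t4}
t1 ∉ Sat(AX (AF crit)) = {t4}, so the formula does not hold at t1.

No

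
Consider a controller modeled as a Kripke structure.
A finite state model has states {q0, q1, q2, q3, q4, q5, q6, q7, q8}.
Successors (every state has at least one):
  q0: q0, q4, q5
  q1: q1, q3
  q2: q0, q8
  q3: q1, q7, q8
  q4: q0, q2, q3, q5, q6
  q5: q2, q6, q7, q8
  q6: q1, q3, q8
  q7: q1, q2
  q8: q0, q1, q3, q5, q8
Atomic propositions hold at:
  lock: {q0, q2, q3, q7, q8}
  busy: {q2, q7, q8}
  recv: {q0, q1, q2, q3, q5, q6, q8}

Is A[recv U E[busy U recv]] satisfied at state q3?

E[busy U recv]: least fixpoint, start Z0 = Sat(recv) = {q0, q1, q2, q3, q5, q6, q8}, add states in Sat(busy) with some successor in Z. Z1 = {q0, q1, q2, q3, q5, q6, q7, q8}; fixed.
Sat(E[busy U recv]) = {q0, q1, q2, q3, q5, q6, q7, q8}
A[recv U E[busy U recv]]: least fixpoint, start Z0 = Sat(E[busy U recv]) = {q0, q1, q2, q3, q5, q6, q7, q8}, add states in Sat(recv) with every successor in Z. Already a fixed point.
Sat(A[recv U E[busy U recv]]) = {q0, q1, q2, q3, q5, q6, q7, q8}
q3 ∈ Sat(A[recv U E[busy U recv]]) = {q0, q1, q2, q3, q5, q6, q7, q8}, so the formula holds at q3.

Yes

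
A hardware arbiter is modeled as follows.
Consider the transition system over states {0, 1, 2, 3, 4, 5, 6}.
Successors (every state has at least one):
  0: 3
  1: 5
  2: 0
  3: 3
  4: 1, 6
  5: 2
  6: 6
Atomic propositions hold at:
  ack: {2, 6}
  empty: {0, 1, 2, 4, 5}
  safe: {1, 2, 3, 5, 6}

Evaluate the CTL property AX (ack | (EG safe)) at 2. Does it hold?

EG safe: greatest fixpoint, start Z0 = {1, 2, 3, 5, 6}, keep only states in Sat with some successor in Z. Z1 = {1, 3, 5, 6}; Z2 = {1, 3, 6}; Z3 = {3, 6}; fixed.
Sat(EG safe) = {3, 6}
Sat(ack | (EG safe)) = {2, 3, 6}
Sat(AX (ack | (EG safe))) = {s : every successor in {2, 3, 6}} = {0, 3, 5, 6}
2 ∉ Sat(AX (ack | (EG safe))) = {0, 3, 5, 6}, so the formula does not hold at 2.

No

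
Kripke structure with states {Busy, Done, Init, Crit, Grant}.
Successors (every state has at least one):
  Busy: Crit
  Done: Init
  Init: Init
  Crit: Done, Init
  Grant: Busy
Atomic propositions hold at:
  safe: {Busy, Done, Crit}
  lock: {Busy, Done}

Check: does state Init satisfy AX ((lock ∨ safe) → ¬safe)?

Sat(lock ∨ safe) = {Busy, Done, Crit}
Sat(¬safe) = {Init, Grant}
Sat((lock ∨ safe) → ¬safe) = {Init, Grant}
Sat(AX ((lock ∨ safe) → ¬safe)) = {s : every successor in {Init, Grant}} = {Done, Init}
Init ∈ Sat(AX ((lock ∨ safe) → ¬safe)) = {Done, Init}, so the formula holds at Init.

Yes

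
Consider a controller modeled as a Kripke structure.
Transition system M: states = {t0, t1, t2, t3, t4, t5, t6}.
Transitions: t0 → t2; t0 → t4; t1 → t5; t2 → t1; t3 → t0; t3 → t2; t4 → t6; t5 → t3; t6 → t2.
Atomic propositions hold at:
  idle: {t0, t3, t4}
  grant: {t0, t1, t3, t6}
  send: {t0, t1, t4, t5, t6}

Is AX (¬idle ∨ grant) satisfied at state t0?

No

Sat(¬idle) = {t1, t2, t5, t6}
Sat(¬idle ∨ grant) = {t0, t1, t2, t3, t5, t6}
Sat(AX (¬idle ∨ grant)) = {s : every successor in {t0, t1, t2, t3, t5, t6}} = {t1, t2, t3, t4, t5, t6}
t0 ∉ Sat(AX (¬idle ∨ grant)) = {t1, t2, t3, t4, t5, t6}, so the formula does not hold at t0.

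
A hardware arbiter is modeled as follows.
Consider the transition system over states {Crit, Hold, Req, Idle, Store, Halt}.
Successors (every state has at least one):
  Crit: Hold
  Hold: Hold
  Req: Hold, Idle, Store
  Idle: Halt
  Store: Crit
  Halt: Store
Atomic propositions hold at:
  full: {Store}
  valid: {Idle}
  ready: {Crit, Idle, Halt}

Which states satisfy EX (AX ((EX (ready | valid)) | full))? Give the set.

Sat(ready | valid) = {Crit, Idle, Halt}
Sat(EX (ready | valid)) = {s : some successor in {Crit, Idle, Halt}} = {Req, Idle, Store}
Sat((EX (ready | valid)) | full) = {Req, Idle, Store}
Sat(AX ((EX (ready | valid)) | full)) = {s : every successor in {Req, Idle, Store}} = {Halt}
Sat(EX (AX ((EX (ready | valid)) | full))) = {s : some successor in {Halt}} = {Idle}

{Idle}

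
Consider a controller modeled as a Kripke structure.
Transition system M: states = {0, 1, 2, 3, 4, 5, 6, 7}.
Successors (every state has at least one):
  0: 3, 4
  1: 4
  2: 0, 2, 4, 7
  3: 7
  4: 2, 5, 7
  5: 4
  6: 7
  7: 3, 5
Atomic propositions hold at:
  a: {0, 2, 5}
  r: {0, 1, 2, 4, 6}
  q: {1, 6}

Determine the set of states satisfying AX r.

Sat(AX r) = {s : every successor in {0, 1, 2, 4, 6}} = {1, 5}

{1, 5}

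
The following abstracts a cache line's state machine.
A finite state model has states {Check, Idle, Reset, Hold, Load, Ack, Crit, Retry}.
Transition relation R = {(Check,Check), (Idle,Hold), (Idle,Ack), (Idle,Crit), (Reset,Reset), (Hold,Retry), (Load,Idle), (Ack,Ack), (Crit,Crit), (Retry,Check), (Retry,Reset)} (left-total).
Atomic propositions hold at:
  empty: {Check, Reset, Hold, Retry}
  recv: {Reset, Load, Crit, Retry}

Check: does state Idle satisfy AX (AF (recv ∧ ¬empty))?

Sat(¬empty) = {Idle, Load, Ack, Crit}
Sat(recv ∧ ¬empty) = {Load, Crit}
AF (recv ∧ ¬empty): least fixpoint, start Z0 = {Load, Crit}, add states with every successor in Z. Already a fixed point.
Sat(AF (recv ∧ ¬empty)) = {Load, Crit}
Sat(AX (AF (recv ∧ ¬empty))) = {s : every successor in {Load, Crit}} = {Crit}
Idle ∉ Sat(AX (AF (recv ∧ ¬empty))) = {Crit}, so the formula does not hold at Idle.

No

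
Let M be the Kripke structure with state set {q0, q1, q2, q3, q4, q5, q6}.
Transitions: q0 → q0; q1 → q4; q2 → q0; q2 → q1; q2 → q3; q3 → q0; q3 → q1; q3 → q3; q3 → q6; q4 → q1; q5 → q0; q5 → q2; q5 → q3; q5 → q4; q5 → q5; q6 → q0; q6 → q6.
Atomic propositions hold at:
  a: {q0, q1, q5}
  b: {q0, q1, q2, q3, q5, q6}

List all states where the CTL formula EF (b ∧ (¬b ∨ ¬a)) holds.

{q2, q3, q5, q6}

Sat(¬b) = {q4}
Sat(¬a) = {q2, q3, q4, q6}
Sat(¬b ∨ ¬a) = {q2, q3, q4, q6}
Sat(b ∧ (¬b ∨ ¬a)) = {q2, q3, q6}
EF (b ∧ (¬b ∨ ¬a)): least fixpoint, start Z0 = {q2, q3, q6}, add states with some successor in Z. Z1 = {q2, q3, q5, q6}; fixed.
Sat(EF (b ∧ (¬b ∨ ¬a))) = {q2, q3, q5, q6}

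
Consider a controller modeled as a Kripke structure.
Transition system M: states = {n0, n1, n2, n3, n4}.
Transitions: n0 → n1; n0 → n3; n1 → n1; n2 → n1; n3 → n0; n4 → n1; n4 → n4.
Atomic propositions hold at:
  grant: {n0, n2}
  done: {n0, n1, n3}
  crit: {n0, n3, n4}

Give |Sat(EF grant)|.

3

EF grant: least fixpoint, start Z0 = {n0, n2}, add states with some successor in Z. Z1 = {n0, n2, n3}; fixed.
Sat(EF grant) = {n0, n2, n3}
|Sat(EF grant)| = |{n0, n2, n3}| = 3.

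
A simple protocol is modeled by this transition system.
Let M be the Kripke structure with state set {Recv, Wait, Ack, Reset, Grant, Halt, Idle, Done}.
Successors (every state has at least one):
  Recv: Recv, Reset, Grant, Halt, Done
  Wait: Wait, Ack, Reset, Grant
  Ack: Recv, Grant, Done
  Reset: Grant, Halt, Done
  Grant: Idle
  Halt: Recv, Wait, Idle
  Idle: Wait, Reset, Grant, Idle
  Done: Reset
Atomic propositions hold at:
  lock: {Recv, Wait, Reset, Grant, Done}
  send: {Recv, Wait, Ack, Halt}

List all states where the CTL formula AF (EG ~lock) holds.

{Grant, Halt, Idle}

Sat(~lock) = {Ack, Halt, Idle}
EG ~lock: greatest fixpoint, start Z0 = {Ack, Halt, Idle}, keep only states in Sat with some successor in Z. Z1 = {Halt, Idle}; fixed.
Sat(EG ~lock) = {Halt, Idle}
AF (EG ~lock): least fixpoint, start Z0 = {Halt, Idle}, add states with every successor in Z. Z1 = {Grant, Halt, Idle}; fixed.
Sat(AF (EG ~lock)) = {Grant, Halt, Idle}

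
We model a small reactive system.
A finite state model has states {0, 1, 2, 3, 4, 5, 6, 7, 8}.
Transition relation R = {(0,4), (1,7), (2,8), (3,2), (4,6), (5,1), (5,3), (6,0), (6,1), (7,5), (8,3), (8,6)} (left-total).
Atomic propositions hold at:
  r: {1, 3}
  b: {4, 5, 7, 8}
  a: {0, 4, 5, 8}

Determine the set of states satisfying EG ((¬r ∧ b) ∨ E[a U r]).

Sat(¬r) = {0, 2, 4, 5, 6, 7, 8}
Sat(¬r ∧ b) = {4, 5, 7, 8}
E[a U r]: least fixpoint, start Z0 = Sat(r) = {1, 3}, add states in Sat(a) with some successor in Z. Z1 = {1, 3, 5, 8}; fixed.
Sat(E[a U r]) = {1, 3, 5, 8}
Sat((¬r ∧ b) ∨ E[a U r]) = {1, 3, 4, 5, 7, 8}
EG ((¬r ∧ b) ∨ E[a U r]): greatest fixpoint, start Z0 = {1, 3, 4, 5, 7, 8}, keep only states in Sat with some successor in Z. Z1 = {1, 5, 7, 8}; Z2 = {1, 5, 7}; fixed.
Sat(EG ((¬r ∧ b) ∨ E[a U r])) = {1, 5, 7}

{1, 5, 7}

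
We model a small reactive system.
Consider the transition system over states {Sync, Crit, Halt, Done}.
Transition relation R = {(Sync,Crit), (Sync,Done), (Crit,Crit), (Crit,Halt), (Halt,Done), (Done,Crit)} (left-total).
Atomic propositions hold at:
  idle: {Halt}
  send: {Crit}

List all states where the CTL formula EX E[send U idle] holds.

{Sync, Crit, Done}

E[send U idle]: least fixpoint, start Z0 = Sat(idle) = {Halt}, add states in Sat(send) with some successor in Z. Z1 = {Crit, Halt}; fixed.
Sat(E[send U idle]) = {Crit, Halt}
Sat(EX E[send U idle]) = {s : some successor in {Crit, Halt}} = {Sync, Crit, Done}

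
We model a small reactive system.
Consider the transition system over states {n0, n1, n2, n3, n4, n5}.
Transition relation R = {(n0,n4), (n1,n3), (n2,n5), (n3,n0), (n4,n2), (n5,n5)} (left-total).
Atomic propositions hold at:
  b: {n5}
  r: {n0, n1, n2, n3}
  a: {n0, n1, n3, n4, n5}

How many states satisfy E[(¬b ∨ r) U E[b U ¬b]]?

Sat(¬b) = {n0, n1, n2, n3, n4}
Sat(¬b ∨ r) = {n0, n1, n2, n3, n4}
E[b U ¬b]: least fixpoint, start Z0 = Sat(¬b) = {n0, n1, n2, n3, n4}, add states in Sat(b) with some successor in Z. Already a fixed point.
Sat(E[b U ¬b]) = {n0, n1, n2, n3, n4}
E[(¬b ∨ r) U E[b U ¬b]]: least fixpoint, start Z0 = Sat(E[b U ¬b]) = {n0, n1, n2, n3, n4}, add states in Sat(¬b ∨ r) with some successor in Z. Already a fixed point.
Sat(E[(¬b ∨ r) U E[b U ¬b]]) = {n0, n1, n2, n3, n4}
|Sat(E[(¬b ∨ r) U E[b U ¬b]])| = |{n0, n1, n2, n3, n4}| = 5.

5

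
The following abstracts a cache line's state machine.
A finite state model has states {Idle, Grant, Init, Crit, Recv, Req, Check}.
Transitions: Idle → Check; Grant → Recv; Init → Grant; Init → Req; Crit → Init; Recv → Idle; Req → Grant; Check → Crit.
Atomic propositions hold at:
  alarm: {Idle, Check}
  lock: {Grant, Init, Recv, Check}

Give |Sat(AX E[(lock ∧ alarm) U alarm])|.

2

Sat(lock ∧ alarm) = {Check}
E[(lock ∧ alarm) U alarm]: least fixpoint, start Z0 = Sat(alarm) = {Idle, Check}, add states in Sat(lock ∧ alarm) with some successor in Z. Already a fixed point.
Sat(E[(lock ∧ alarm) U alarm]) = {Idle, Check}
Sat(AX E[(lock ∧ alarm) U alarm]) = {s : every successor in {Idle, Check}} = {Idle, Recv}
|Sat(AX E[(lock ∧ alarm) U alarm])| = |{Idle, Recv}| = 2.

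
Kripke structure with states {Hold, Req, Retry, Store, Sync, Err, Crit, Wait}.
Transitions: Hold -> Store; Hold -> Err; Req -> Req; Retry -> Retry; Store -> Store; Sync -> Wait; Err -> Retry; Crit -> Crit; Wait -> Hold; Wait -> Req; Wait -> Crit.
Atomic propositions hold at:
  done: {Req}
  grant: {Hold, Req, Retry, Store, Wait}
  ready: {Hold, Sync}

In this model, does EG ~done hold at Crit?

Sat(~done) = {Hold, Retry, Store, Sync, Err, Crit, Wait}
EG ~done: greatest fixpoint, start Z0 = {Hold, Retry, Store, Sync, Err, Crit, Wait}, keep only states in Sat with some successor in Z. Already a fixed point.
Sat(EG ~done) = {Hold, Retry, Store, Sync, Err, Crit, Wait}
Crit ∈ Sat(EG ~done) = {Hold, Retry, Store, Sync, Err, Crit, Wait}, so the formula holds at Crit.

Yes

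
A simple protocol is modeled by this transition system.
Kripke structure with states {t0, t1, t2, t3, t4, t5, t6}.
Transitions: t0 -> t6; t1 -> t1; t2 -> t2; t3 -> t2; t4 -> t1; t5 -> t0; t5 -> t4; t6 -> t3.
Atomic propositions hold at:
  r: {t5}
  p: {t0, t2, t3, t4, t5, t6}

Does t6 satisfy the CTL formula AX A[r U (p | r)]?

Yes

Sat(p | r) = {t0, t2, t3, t4, t5, t6}
A[r U (p | r)]: least fixpoint, start Z0 = Sat((p | r)) = {t0, t2, t3, t4, t5, t6}, add states in Sat(r) with every successor in Z. Already a fixed point.
Sat(A[r U (p | r)]) = {t0, t2, t3, t4, t5, t6}
Sat(AX A[r U (p | r)]) = {s : every successor in {t0, t2, t3, t4, t5, t6}} = {t0, t2, t3, t5, t6}
t6 ∈ Sat(AX A[r U (p | r)]) = {t0, t2, t3, t5, t6}, so the formula holds at t6.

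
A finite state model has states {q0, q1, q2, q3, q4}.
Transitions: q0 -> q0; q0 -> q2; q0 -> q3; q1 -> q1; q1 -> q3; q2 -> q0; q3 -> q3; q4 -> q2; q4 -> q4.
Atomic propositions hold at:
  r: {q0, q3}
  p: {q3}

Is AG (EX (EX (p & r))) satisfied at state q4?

No

Sat(p & r) = {q3}
Sat(EX (p & r)) = {s : some successor in {q3}} = {q0, q1, q3}
Sat(EX (EX (p & r))) = {s : some successor in {q0, q1, q3}} = {q0, q1, q2, q3}
AG (EX (EX (p & r))): greatest fixpoint, start Z0 = {q0, q1, q2, q3}, keep only states in Sat with every successor in Z. Already a fixed point.
Sat(AG (EX (EX (p & r)))) = {q0, q1, q2, q3}
q4 ∉ Sat(AG (EX (EX (p & r)))) = {q0, q1, q2, q3}, so the formula does not hold at q4.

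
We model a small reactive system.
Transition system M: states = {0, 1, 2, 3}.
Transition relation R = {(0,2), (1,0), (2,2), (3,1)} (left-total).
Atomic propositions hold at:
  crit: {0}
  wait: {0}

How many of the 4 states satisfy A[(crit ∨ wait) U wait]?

Sat(crit ∨ wait) = {0}
A[(crit ∨ wait) U wait]: least fixpoint, start Z0 = Sat(wait) = {0}, add states in Sat(crit ∨ wait) with every successor in Z. Already a fixed point.
Sat(A[(crit ∨ wait) U wait]) = {0}
|Sat(A[(crit ∨ wait) U wait])| = |{0}| = 1.

1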